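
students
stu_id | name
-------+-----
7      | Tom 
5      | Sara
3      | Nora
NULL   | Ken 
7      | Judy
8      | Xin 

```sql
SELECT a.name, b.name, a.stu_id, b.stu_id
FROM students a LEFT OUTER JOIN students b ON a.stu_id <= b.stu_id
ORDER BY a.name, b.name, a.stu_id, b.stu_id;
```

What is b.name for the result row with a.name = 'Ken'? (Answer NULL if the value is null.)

NULL

LEFT JOIN keeps every row from `students a`; unmatched rows get NULL for `students b`'s columns.
Matching on a.stu_id <= b.stu_id. A NULL in a compared column never satisfies the condition.
- a (stu_id=7) pairs with 3 row(s) of b.
- a (stu_id=5) pairs with 4 row(s) of b.
- a (stu_id=3) pairs with 5 row(s) of b.
- a (stu_id=NULL) has no partner → padded with NULL.
- a (stu_id=7) pairs with 3 row(s) of b.
- a (stu_id=8) pairs with 1 row(s) of b.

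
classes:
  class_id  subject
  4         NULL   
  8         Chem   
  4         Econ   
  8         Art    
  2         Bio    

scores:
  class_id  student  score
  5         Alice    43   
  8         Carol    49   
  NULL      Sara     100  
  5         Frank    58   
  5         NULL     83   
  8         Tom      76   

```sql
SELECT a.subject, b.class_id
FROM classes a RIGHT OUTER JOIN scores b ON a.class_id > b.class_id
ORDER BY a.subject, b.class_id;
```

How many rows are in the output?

RIGHT JOIN keeps every row from `scores`; unmatched rows get NULL for `classes`'s columns.
Matching on a.class_id > b.class_id. A NULL in a compared column never satisfies the condition.
- a row (class_id=4): no match.
- a row (class_id=8): matches 3 b row(s) → 3 output row(s).
- a row (class_id=4): no match.
- a row (class_id=8): matches 3 b row(s) → 3 output row(s).
- a row (class_id=2): no match.
- 3 b row(s) had no a match → kept, a columns NULL.
Total: 6 matched + 3 padded = 9 rows.

9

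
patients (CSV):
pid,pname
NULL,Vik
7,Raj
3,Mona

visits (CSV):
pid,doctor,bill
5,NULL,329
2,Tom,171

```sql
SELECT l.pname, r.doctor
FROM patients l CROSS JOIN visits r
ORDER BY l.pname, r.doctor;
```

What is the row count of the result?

6

CROSS JOIN pairs every row of `patients` with every row of `visits`: 3 × 2 = 6 rows.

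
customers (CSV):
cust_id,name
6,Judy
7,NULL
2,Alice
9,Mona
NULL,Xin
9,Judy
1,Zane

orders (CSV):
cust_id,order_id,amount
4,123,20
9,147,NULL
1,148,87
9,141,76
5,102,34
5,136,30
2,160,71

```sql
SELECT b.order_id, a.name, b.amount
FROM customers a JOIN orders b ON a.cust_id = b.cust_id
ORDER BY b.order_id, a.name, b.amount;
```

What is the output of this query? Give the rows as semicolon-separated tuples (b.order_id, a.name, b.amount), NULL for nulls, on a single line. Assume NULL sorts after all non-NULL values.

(141, Judy, 76); (141, Mona, 76); (147, Judy, NULL); (147, Mona, NULL); (148, Zane, 87); (160, Alice, 71)

INNER JOIN keeps only pairs where the ON condition holds.
Matching on a.cust_id = b.cust_id. A NULL in a compared column never satisfies the condition.
- a (cust_id=6) has no partner → excluded.
- a (cust_id=7) has no partner → excluded.
- a (cust_id=2) pairs with 1 row(s) of b.
- a (cust_id=9) pairs with 2 row(s) of b.
- a (cust_id=NULL) has no partner → excluded.
- a (cust_id=9) pairs with 2 row(s) of b.
- a (cust_id=1) pairs with 1 row(s) of b.
After projecting and ordering:
b.order_id | a.name | b.amount
141 | Judy | 76
141 | Mona | 76
147 | Judy | NULL
147 | Mona | NULL
148 | Zane | 87
160 | Alice | 71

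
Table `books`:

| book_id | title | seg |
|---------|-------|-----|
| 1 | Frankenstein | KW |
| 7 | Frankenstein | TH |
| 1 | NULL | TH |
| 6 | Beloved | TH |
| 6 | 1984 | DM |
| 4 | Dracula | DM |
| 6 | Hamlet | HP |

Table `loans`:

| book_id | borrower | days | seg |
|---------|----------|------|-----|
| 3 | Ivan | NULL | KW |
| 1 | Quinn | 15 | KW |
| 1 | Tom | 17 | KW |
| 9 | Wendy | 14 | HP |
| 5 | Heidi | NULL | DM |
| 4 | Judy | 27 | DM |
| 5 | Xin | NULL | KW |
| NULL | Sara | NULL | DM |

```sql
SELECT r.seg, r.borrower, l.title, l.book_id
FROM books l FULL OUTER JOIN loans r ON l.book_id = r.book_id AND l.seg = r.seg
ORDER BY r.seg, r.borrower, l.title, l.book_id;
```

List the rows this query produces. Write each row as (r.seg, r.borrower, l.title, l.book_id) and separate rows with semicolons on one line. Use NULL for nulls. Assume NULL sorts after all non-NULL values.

FULL OUTER JOIN keeps every row from both sides; unmatched rows get NULL for the other side's columns.
Matching on l.book_id = r.book_id AND l.seg = r.seg. A NULL in a compared column never satisfies the condition.
Matched pairs: 3; unmatched l rows kept: 5; unmatched r rows kept: 5.

(DM, Heidi, NULL, NULL); (DM, Judy, Dracula, 4); (DM, Sara, NULL, NULL); (HP, Wendy, NULL, NULL); (KW, Ivan, NULL, NULL); (KW, Quinn, Frankenstein, 1); (KW, Tom, Frankenstein, 1); (KW, Xin, NULL, NULL); (NULL, NULL, 1984, 6); (NULL, NULL, Beloved, 6); (NULL, NULL, Frankenstein, 7); (NULL, NULL, Hamlet, 6); (NULL, NULL, NULL, 1)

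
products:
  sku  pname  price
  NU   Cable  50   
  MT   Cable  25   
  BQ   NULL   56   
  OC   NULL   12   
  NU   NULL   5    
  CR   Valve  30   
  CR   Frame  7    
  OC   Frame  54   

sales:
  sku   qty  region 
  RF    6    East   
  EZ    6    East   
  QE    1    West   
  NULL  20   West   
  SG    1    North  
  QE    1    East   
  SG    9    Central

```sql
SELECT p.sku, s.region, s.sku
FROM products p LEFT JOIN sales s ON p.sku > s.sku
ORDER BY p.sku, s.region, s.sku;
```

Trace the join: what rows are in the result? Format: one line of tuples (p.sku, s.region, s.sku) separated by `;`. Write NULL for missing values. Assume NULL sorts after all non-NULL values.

(BQ, NULL, NULL); (CR, NULL, NULL); (CR, NULL, NULL); (MT, East, EZ); (NU, East, EZ); (NU, East, EZ); (OC, East, EZ); (OC, East, EZ)

LEFT JOIN keeps every row from `products`; unmatched rows get NULL for `sales`'s columns.
Matching on p.sku > s.sku. A NULL in a compared column never satisfies the condition.
- p row (sku=NU): matches 1 s row(s) → 1 output row(s).
- p row (sku=MT): matches 1 s row(s) → 1 output row(s).
- p row (sku=BQ): no match → kept, s columns NULL.
- p row (sku=OC): matches 1 s row(s) → 1 output row(s).
- p row (sku=NU): matches 1 s row(s) → 1 output row(s).
- p row (sku=CR): no match → kept, s columns NULL.
- p row (sku=CR): no match → kept, s columns NULL.
- p row (sku=OC): matches 1 s row(s) → 1 output row(s).
After projecting and ordering:
p.sku | s.region | s.sku
BQ | NULL | NULL
CR | NULL | NULL
CR | NULL | NULL
MT | East | EZ
NU | East | EZ
NU | East | EZ
OC | East | EZ
OC | East | EZ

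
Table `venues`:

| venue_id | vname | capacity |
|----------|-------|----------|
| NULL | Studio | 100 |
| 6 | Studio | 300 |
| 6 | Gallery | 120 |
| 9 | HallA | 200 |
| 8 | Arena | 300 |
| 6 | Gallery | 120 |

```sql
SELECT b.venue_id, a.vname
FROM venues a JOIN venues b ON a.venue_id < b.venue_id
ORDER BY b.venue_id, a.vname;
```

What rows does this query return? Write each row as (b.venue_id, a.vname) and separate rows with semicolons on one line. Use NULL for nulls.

(8, Gallery); (8, Gallery); (8, Studio); (9, Arena); (9, Gallery); (9, Gallery); (9, Studio)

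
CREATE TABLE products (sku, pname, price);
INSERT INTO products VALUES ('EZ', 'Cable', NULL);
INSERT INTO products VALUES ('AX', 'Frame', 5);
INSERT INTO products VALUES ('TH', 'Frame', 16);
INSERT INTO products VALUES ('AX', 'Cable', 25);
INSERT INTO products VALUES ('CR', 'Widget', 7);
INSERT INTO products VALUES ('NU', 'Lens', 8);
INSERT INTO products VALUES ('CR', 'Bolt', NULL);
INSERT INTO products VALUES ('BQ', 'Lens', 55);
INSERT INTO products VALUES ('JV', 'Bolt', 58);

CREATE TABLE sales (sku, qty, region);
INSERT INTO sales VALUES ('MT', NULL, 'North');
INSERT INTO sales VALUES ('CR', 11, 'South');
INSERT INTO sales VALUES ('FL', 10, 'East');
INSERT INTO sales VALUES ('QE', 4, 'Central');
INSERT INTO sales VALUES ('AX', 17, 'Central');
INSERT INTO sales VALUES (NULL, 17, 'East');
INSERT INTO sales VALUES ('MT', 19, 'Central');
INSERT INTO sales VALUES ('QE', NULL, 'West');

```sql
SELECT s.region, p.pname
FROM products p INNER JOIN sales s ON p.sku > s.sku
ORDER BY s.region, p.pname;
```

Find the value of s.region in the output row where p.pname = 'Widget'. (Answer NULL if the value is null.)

Central

INNER JOIN keeps only pairs where the ON condition holds.
Matching on p.sku > s.sku. A NULL in a compared column never satisfies the condition.
- p row (sku=EZ): matches 2 s row(s) → 2 output row(s).
- p row (sku=AX): no match → dropped.
- p row (sku=TH): matches 7 s row(s) → 7 output row(s).
- p row (sku=AX): no match → dropped.
- p row (sku=CR): matches 1 s row(s) → 1 output row(s).
- p row (sku=NU): matches 5 s row(s) → 5 output row(s).
- p row (sku=CR): matches 1 s row(s) → 1 output row(s).
- p row (sku=BQ): matches 1 s row(s) → 1 output row(s).
- p row (sku=JV): matches 3 s row(s) → 3 output row(s).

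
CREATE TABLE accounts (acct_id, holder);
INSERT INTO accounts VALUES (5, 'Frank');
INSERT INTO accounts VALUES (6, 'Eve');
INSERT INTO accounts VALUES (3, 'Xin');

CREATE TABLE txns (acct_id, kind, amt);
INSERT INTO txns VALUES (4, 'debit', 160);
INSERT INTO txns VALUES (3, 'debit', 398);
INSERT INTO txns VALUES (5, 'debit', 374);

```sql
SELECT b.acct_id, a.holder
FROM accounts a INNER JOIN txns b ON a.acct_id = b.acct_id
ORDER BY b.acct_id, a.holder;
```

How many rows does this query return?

2

INNER JOIN keeps only pairs where the ON condition holds.
Matching on a.acct_id = b.acct_id.
Matched pairs: 2.
Total: 2 rows.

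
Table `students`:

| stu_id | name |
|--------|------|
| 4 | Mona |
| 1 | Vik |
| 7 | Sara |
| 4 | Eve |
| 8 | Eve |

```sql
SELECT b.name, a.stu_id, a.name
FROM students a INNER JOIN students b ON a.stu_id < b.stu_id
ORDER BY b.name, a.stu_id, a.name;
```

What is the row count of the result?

9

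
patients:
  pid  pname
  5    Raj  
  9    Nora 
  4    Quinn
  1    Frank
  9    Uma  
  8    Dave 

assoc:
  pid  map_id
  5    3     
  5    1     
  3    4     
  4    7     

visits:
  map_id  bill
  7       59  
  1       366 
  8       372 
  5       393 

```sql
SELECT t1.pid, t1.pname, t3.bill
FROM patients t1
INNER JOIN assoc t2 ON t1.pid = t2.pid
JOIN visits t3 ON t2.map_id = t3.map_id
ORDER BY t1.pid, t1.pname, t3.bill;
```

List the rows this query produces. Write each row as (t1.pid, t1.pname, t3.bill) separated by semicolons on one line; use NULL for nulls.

(4, Quinn, 59); (5, Raj, 366)

Step 1 — t1 INNER JOIN t2 on pid → 3 row(s).
Then INNER JOIN `visits t3` on map_id: keep only rows whose t2.map_id appears in t3.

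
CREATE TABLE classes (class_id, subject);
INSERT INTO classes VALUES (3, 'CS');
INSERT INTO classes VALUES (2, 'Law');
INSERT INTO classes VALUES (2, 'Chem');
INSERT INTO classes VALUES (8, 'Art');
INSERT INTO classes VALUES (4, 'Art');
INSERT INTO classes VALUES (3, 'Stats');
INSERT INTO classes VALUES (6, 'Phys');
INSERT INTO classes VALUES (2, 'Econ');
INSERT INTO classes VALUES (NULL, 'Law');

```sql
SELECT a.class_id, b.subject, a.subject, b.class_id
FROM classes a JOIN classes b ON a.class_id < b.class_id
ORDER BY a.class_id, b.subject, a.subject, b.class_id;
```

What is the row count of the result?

INNER JOIN keeps only pairs where the ON condition holds.
Matching on a.class_id < b.class_id. A NULL in a compared column never satisfies the condition.
- a row (class_id=3): matches 3 b row(s) → 3 output row(s).
- a row (class_id=2): matches 5 b row(s) → 5 output row(s).
- a row (class_id=2): matches 5 b row(s) → 5 output row(s).
- a row (class_id=8): no match → dropped.
- a row (class_id=4): matches 2 b row(s) → 2 output row(s).
- a row (class_id=3): matches 3 b row(s) → 3 output row(s).
- a row (class_id=6): matches 1 b row(s) → 1 output row(s).
- a row (class_id=2): matches 5 b row(s) → 5 output row(s).
- a row (class_id=NULL): no match → dropped.
Total: 24 rows.

24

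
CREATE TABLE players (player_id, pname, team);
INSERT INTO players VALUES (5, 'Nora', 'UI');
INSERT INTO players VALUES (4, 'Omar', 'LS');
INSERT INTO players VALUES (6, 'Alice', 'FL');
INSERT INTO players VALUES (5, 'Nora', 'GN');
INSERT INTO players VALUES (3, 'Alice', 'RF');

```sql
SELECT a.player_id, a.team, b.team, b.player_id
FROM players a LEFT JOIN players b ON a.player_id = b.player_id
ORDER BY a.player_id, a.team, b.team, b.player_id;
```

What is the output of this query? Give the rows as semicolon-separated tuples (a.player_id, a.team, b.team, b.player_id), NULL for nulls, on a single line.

LEFT JOIN keeps every row from `players a`; unmatched rows get NULL for `players b`'s columns.
Matching on a.player_id = b.player_id.
- a (player_id=5) pairs with 2 row(s) of b.
- a (player_id=4) pairs with 1 row(s) of b.
- a (player_id=6) pairs with 1 row(s) of b.
- a (player_id=5) pairs with 2 row(s) of b.
- a (player_id=3) pairs with 1 row(s) of b.
After projecting and ordering:
a.player_id | a.team | b.team | b.player_id
3 | RF | RF | 3
4 | LS | LS | 4
5 | GN | GN | 5
5 | GN | UI | 5
5 | UI | GN | 5
5 | UI | UI | 5
6 | FL | FL | 6

(3, RF, RF, 3); (4, LS, LS, 4); (5, GN, GN, 5); (5, GN, UI, 5); (5, UI, GN, 5); (5, UI, UI, 5); (6, FL, FL, 6)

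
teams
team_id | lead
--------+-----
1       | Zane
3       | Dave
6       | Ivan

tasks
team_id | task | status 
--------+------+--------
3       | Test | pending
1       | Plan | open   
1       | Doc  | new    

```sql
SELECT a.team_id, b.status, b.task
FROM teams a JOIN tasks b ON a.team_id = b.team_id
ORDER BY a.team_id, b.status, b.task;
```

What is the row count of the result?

INNER JOIN keeps only pairs where the ON condition holds.
Matching on a.team_id = b.team_id.
- team_id=1: 2 matching b row(s), so 2 row(s) emitted.
- team_id=3: 1 matching b row(s), so 1 row(s) emitted.
- team_id=6: no matching b row, dropped.
Total: 3 rows.

3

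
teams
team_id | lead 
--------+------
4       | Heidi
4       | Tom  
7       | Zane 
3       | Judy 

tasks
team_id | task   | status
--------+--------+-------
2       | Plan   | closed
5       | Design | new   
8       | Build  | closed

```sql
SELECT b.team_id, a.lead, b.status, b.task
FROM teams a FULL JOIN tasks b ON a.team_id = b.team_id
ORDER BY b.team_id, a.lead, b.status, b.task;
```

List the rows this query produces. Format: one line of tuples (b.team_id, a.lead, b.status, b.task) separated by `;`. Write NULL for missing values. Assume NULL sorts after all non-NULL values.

FULL OUTER JOIN keeps every row from both sides; unmatched rows get NULL for the other side's columns.
Matching on a.team_id = b.team_id.
Matched pairs: 0; unmatched a rows kept: 4; unmatched b rows kept: 3.

(2, NULL, closed, Plan); (5, NULL, new, Design); (8, NULL, closed, Build); (NULL, Heidi, NULL, NULL); (NULL, Judy, NULL, NULL); (NULL, Tom, NULL, NULL); (NULL, Zane, NULL, NULL)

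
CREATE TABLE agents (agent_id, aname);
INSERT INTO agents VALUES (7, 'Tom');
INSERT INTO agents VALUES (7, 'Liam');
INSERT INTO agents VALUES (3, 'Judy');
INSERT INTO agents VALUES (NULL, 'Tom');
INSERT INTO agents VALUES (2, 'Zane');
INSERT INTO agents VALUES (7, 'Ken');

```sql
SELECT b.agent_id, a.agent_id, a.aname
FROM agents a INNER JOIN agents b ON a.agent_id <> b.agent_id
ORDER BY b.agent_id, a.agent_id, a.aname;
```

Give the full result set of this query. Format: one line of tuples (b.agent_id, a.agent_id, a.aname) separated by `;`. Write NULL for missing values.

(2, 3, Judy); (2, 7, Ken); (2, 7, Liam); (2, 7, Tom); (3, 2, Zane); (3, 7, Ken); (3, 7, Liam); (3, 7, Tom); (7, 2, Zane); (7, 2, Zane); (7, 2, Zane); (7, 3, Judy); (7, 3, Judy); (7, 3, Judy)

INNER JOIN keeps only pairs where the ON condition holds.
Matching on a.agent_id <> b.agent_id. A NULL in a compared column never satisfies the condition.
- a row (agent_id=7): matches 2 b row(s) → 2 output row(s).
- a row (agent_id=7): matches 2 b row(s) → 2 output row(s).
- a row (agent_id=3): matches 4 b row(s) → 4 output row(s).
- a row (agent_id=NULL): no match → dropped.
- a row (agent_id=2): matches 4 b row(s) → 4 output row(s).
- a row (agent_id=7): matches 2 b row(s) → 2 output row(s).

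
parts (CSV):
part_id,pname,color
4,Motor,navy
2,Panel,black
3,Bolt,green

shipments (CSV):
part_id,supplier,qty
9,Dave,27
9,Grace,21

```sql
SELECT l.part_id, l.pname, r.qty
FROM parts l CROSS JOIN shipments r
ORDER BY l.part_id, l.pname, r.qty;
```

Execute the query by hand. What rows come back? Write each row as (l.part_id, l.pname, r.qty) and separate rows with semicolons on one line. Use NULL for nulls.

CROSS JOIN pairs every row of `parts` with every row of `shipments`: 3 × 2 = 6 rows.
After projecting and ordering:
l.part_id | l.pname | r.qty
2 | Panel | 21
2 | Panel | 27
3 | Bolt | 21
3 | Bolt | 27
4 | Motor | 21
4 | Motor | 27

(2, Panel, 21); (2, Panel, 27); (3, Bolt, 21); (3, Bolt, 27); (4, Motor, 21); (4, Motor, 27)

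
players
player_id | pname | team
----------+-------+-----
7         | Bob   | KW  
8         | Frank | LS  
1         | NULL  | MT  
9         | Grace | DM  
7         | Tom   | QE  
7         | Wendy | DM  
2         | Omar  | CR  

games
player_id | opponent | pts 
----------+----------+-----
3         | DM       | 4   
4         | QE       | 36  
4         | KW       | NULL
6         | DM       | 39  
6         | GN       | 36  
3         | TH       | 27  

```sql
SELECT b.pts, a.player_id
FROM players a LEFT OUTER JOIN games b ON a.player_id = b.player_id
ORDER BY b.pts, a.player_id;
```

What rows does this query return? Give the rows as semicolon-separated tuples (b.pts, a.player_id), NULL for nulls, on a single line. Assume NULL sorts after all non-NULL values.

LEFT JOIN keeps every row from `players`; unmatched rows get NULL for `games`'s columns.
Matching on a.player_id = b.player_id.
- a[0] player_id=7 → no match; kept with NULLs on the b side.
- a[1] player_id=8 → no match; kept with NULLs on the b side.
- a[2] player_id=1 → no match; kept with NULLs on the b side.
- a[3] player_id=9 → no match; kept with NULLs on the b side.
- a[4] player_id=7 → no match; kept with NULLs on the b side.
- a[5] player_id=7 → no match; kept with NULLs on the b side.
- a[6] player_id=2 → no match; kept with NULLs on the b side.
After projecting and ordering:
b.pts | a.player_id
NULL | 1
NULL | 2
NULL | 7
NULL | 7
NULL | 7
NULL | 8
NULL | 9

(NULL, 1); (NULL, 2); (NULL, 7); (NULL, 7); (NULL, 7); (NULL, 8); (NULL, 9)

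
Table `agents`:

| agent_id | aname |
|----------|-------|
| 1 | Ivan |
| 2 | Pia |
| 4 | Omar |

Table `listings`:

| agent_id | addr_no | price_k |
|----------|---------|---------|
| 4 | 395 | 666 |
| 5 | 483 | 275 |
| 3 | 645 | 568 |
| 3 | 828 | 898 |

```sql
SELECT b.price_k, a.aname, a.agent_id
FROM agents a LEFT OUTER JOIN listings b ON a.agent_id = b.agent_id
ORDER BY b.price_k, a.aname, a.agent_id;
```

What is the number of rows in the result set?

3

LEFT JOIN keeps every row from `agents`; unmatched rows get NULL for `listings`'s columns.
Matching on a.agent_id = b.agent_id.
Matched pairs: 1; unmatched a rows kept: 2.
Total: 1 matched + 2 padded = 3 rows.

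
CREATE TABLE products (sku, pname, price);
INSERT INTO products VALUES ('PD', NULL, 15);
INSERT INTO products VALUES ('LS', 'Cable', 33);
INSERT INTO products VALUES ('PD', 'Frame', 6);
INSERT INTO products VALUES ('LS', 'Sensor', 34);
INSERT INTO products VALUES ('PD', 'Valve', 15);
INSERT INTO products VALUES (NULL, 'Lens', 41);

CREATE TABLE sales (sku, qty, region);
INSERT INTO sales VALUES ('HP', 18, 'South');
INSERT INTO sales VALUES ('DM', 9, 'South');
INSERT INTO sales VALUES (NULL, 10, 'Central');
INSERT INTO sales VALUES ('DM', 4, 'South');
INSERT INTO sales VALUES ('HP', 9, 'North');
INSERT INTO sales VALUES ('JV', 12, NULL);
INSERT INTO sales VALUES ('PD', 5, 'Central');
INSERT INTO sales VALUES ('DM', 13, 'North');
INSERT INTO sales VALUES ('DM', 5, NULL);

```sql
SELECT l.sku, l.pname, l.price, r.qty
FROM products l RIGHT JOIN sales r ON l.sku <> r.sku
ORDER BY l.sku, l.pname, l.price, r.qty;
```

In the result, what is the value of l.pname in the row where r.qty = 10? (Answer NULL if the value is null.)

NULL

RIGHT JOIN keeps every row from `sales`; unmatched rows get NULL for `products`'s columns.
Matching on l.sku <> r.sku. A NULL in a compared column never satisfies the condition.
Matched pairs: 37; unmatched r rows kept: 1.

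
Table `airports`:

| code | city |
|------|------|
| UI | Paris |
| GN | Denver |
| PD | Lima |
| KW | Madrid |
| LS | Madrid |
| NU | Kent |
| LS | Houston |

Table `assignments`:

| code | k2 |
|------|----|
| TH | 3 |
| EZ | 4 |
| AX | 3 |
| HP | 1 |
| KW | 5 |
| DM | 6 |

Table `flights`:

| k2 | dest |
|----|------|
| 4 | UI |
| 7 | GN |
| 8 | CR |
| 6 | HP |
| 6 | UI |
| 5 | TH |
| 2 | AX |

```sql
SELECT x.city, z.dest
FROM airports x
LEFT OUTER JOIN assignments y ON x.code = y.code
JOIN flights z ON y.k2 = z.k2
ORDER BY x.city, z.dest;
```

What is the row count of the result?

1

Evaluate left to right. First `airports x LEFT JOIN assignments y` on code: 7 row(s).
Then INNER JOIN `flights z` on k2: keep only rows whose y.k2 appears in z.
Result: 1 row(s).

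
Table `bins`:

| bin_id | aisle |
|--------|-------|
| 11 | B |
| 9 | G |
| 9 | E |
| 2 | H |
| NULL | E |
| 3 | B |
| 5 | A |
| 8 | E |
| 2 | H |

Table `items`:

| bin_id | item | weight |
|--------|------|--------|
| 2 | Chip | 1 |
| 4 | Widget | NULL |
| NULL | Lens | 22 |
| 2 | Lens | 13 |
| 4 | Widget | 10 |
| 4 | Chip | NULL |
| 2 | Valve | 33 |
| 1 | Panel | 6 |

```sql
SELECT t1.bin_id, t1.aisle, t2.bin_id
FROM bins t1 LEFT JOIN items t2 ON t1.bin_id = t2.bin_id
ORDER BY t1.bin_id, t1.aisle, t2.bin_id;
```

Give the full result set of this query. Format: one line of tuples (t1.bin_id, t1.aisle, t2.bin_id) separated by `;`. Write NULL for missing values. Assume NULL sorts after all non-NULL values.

LEFT JOIN keeps every row from `bins`; unmatched rows get NULL for `items`'s columns.
Matching on t1.bin_id = t2.bin_id. A NULL in a compared column never satisfies the condition.
- t1[0] bin_id=11 → no match; kept with NULLs on the t2 side.
- t1[1] bin_id=9 → no match; kept with NULLs on the t2 side.
- t1[2] bin_id=9 → no match; kept with NULLs on the t2 side.
- t1[3] bin_id=2 → 3 match(es) in t2 → 3 row(s).
- t1[4] bin_id=NULL → no match; kept with NULLs on the t2 side.
- t1[5] bin_id=3 → no match; kept with NULLs on the t2 side.
- t1[6] bin_id=5 → no match; kept with NULLs on the t2 side.
- t1[7] bin_id=8 → no match; kept with NULLs on the t2 side.
- t1[8] bin_id=2 → 3 match(es) in t2 → 3 row(s).

(2, H, 2); (2, H, 2); (2, H, 2); (2, H, 2); (2, H, 2); (2, H, 2); (3, B, NULL); (5, A, NULL); (8, E, NULL); (9, E, NULL); (9, G, NULL); (11, B, NULL); (NULL, E, NULL)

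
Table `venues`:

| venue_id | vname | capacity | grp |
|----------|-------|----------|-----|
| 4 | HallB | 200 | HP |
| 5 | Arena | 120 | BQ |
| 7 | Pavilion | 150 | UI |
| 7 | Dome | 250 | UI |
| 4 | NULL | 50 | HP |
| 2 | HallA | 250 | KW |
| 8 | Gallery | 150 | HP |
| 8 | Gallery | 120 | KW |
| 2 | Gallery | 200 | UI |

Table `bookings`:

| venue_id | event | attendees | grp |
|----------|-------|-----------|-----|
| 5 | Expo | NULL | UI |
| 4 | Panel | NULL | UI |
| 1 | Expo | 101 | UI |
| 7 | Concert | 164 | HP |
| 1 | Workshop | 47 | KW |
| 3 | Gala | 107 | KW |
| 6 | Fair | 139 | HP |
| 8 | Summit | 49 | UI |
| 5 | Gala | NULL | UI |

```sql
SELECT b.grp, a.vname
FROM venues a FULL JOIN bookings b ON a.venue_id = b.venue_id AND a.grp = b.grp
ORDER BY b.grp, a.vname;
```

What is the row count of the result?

18

FULL OUTER JOIN keeps every row from both sides; unmatched rows get NULL for the other side's columns.
Matching on a.venue_id = b.venue_id AND a.grp = b.grp.
- a row (venue_id=4, grp=HP): no match → kept, b columns NULL.
- a row (venue_id=5, grp=BQ): no match → kept, b columns NULL.
- a row (venue_id=7, grp=UI): no match → kept, b columns NULL.
- a row (venue_id=7, grp=UI): no match → kept, b columns NULL.
- a row (venue_id=4, grp=HP): no match → kept, b columns NULL.
- a row (venue_id=2, grp=KW): no match → kept, b columns NULL.
- a row (venue_id=8, grp=HP): no match → kept, b columns NULL.
- a row (venue_id=8, grp=KW): no match → kept, b columns NULL.
- a row (venue_id=2, grp=UI): no match → kept, b columns NULL.
- 9 b row(s) had no a match → kept, a columns NULL.
Total: 0 matched + 18 padded = 18 rows.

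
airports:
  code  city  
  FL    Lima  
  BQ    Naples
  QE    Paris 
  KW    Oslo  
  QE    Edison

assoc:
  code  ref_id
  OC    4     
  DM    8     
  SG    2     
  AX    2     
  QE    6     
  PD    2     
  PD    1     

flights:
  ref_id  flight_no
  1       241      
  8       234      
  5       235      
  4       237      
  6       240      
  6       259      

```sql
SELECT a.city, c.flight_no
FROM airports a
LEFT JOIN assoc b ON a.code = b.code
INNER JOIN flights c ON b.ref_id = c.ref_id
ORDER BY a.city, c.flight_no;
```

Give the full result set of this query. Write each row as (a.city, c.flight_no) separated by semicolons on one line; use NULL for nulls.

Joins associate left-to-right: airports LEFT JOIN assoc on code gives 5 intermediate row(s).
Then INNER JOIN `flights c` on ref_id: keep only rows whose b.ref_id appears in c.

(Edison, 240); (Edison, 259); (Paris, 240); (Paris, 259)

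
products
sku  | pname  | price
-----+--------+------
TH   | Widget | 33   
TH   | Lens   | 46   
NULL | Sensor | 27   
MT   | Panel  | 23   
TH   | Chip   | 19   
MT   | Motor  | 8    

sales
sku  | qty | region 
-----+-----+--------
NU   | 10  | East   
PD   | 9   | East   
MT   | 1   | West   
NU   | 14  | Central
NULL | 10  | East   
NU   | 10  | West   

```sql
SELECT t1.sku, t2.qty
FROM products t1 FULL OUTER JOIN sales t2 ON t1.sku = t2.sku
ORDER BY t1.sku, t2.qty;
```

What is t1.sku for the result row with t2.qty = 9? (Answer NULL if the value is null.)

FULL OUTER JOIN keeps every row from both sides; unmatched rows get NULL for the other side's columns.
Matching on t1.sku = t2.sku. A NULL in a compared column never satisfies the condition.
Matched pairs: 2; unmatched t1 rows kept: 4; unmatched t2 rows kept: 5.

NULL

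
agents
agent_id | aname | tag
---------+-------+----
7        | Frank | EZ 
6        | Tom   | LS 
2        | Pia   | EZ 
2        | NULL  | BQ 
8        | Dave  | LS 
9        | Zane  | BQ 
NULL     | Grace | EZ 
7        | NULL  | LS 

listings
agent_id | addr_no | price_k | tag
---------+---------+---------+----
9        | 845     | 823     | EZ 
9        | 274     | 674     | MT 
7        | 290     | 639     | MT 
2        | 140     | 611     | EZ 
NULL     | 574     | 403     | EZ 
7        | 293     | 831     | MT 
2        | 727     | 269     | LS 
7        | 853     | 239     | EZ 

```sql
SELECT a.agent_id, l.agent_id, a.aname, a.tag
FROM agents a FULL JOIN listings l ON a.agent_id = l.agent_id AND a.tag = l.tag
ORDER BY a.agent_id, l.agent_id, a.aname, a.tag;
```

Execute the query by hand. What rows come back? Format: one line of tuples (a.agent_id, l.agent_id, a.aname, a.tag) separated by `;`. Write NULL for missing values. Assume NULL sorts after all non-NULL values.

FULL OUTER JOIN keeps every row from both sides; unmatched rows get NULL for the other side's columns.
Matching on a.agent_id = l.agent_id AND a.tag = l.tag. A NULL in a compared column never satisfies the condition.
- a (agent_id=7, tag=EZ) pairs with 1 row(s) of l.
- a (agent_id=6, tag=LS) has no partner → padded with NULL.
- a (agent_id=2, tag=EZ) pairs with 1 row(s) of l.
- a (agent_id=2, tag=BQ) has no partner → padded with NULL.
- a (agent_id=8, tag=LS) has no partner → padded with NULL.
- a (agent_id=9, tag=BQ) has no partner → padded with NULL.
- a (agent_id=NULL, tag=EZ) has no partner → padded with NULL.
- a (agent_id=7, tag=LS) has no partner → padded with NULL.
- 6 row(s) from l found no a partner → padded with NULL.

(2, 2, Pia, EZ); (2, NULL, NULL, BQ); (6, NULL, Tom, LS); (7, 7, Frank, EZ); (7, NULL, NULL, LS); (8, NULL, Dave, LS); (9, NULL, Zane, BQ); (NULL, 2, NULL, NULL); (NULL, 7, NULL, NULL); (NULL, 7, NULL, NULL); (NULL, 9, NULL, NULL); (NULL, 9, NULL, NULL); (NULL, NULL, Grace, EZ); (NULL, NULL, NULL, NULL)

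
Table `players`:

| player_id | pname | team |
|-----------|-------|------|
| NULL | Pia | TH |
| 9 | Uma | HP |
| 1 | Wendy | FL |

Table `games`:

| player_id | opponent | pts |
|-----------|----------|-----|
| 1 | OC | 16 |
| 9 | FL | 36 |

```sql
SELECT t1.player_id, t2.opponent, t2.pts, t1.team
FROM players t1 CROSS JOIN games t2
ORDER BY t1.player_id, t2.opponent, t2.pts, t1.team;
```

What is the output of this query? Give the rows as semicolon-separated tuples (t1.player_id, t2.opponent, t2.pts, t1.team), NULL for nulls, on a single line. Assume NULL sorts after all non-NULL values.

(1, FL, 36, FL); (1, OC, 16, FL); (9, FL, 36, HP); (9, OC, 16, HP); (NULL, FL, 36, TH); (NULL, OC, 16, TH)

CROSS JOIN pairs every row of `players` with every row of `games`: 3 × 2 = 6 rows.
After projecting and ordering:
t1.player_id | t2.opponent | t2.pts | t1.team
1 | FL | 36 | FL
1 | OC | 16 | FL
9 | FL | 36 | HP
9 | OC | 16 | HP
NULL | FL | 36 | TH
NULL | OC | 16 | TH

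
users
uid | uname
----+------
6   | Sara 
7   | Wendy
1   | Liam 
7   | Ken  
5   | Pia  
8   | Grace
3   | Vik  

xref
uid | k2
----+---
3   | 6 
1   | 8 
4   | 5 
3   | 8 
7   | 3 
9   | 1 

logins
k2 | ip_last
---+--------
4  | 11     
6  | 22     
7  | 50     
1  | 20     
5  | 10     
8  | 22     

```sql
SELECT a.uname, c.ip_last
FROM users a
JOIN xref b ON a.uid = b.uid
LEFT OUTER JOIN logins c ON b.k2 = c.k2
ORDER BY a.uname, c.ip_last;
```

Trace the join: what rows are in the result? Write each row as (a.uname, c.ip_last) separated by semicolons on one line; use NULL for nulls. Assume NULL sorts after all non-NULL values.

Evaluate left to right. First `users a INNER JOIN xref b` on uid: 5 row(s).
Then LEFT JOIN `logins c` on k2: each of those 5 rows is kept; rows whose b.k2 has no match in c get NULL for c's columns.

(Ken, NULL); (Liam, 22); (Vik, 22); (Vik, 22); (Wendy, NULL)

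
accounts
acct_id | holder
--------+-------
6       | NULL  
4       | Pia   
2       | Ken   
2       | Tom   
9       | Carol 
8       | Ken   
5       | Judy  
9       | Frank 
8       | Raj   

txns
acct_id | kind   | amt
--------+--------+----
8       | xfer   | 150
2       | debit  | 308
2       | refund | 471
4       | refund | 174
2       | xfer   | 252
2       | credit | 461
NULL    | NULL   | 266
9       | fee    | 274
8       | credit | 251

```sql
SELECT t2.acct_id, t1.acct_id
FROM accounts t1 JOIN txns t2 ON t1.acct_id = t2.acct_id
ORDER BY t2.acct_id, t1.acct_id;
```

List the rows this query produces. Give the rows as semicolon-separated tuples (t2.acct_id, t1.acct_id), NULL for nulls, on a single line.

(2, 2); (2, 2); (2, 2); (2, 2); (2, 2); (2, 2); (2, 2); (2, 2); (4, 4); (8, 8); (8, 8); (8, 8); (8, 8); (9, 9); (9, 9)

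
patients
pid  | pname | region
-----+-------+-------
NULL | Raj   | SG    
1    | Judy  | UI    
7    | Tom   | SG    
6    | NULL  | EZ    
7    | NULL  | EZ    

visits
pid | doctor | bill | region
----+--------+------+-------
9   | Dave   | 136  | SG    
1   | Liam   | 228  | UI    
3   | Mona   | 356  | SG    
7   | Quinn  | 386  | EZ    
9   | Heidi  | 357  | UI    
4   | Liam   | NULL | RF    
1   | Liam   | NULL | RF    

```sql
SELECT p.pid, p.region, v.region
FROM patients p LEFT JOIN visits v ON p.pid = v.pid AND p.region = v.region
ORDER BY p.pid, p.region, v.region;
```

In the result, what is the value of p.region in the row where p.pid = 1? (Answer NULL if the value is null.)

UI

LEFT JOIN keeps every row from `patients`; unmatched rows get NULL for `visits`'s columns.
Matching on p.pid = v.pid AND p.region = v.region. A NULL in a compared column never satisfies the condition.
- pid=NULL, region=SG: no v row matches, row kept with v columns NULL.
- pid=1, region=UI: 1 matching v row(s), so 1 row(s) emitted.
- pid=7, region=SG: no v row matches, row kept with v columns NULL.
- pid=6, region=EZ: no v row matches, row kept with v columns NULL.
- pid=7, region=EZ: 1 matching v row(s), so 1 row(s) emitted.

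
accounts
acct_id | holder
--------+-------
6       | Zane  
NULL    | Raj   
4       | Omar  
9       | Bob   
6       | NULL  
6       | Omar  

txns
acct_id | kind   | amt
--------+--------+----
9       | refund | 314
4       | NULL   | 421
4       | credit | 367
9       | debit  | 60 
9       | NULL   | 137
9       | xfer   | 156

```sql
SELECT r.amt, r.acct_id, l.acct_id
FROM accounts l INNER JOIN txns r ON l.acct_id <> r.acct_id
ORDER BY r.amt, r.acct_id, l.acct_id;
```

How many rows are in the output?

INNER JOIN keeps only pairs where the ON condition holds.
Matching on l.acct_id <> r.acct_id. A NULL in a compared column never satisfies the condition.
- acct_id=6: 6 matching r row(s), so 6 row(s) emitted.
- acct_id=NULL: no matching r row, dropped.
- acct_id=4: 4 matching r row(s), so 4 row(s) emitted.
- acct_id=9: 2 matching r row(s), so 2 row(s) emitted.
- acct_id=6: 6 matching r row(s), so 6 row(s) emitted.
- acct_id=6: 6 matching r row(s), so 6 row(s) emitted.
Total: 24 rows.

24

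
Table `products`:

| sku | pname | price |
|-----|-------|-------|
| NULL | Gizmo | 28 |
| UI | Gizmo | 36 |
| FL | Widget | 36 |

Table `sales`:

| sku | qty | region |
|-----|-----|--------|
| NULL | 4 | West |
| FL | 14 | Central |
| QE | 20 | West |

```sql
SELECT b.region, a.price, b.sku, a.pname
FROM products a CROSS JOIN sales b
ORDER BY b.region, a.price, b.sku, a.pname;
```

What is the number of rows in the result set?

9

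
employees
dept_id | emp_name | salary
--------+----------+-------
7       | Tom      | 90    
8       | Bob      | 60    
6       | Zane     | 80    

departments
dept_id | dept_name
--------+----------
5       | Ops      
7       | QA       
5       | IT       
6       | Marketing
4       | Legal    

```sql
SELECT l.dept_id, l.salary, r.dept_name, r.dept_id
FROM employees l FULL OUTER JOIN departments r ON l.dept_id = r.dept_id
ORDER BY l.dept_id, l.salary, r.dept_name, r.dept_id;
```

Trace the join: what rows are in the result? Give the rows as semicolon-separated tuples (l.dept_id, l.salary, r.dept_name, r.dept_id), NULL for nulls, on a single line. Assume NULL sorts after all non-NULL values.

FULL OUTER JOIN keeps every row from both sides; unmatched rows get NULL for the other side's columns.
Matching on l.dept_id = r.dept_id.
Matched pairs: 2; unmatched l rows kept: 1; unmatched r rows kept: 3.

(6, 80, Marketing, 6); (7, 90, QA, 7); (8, 60, NULL, NULL); (NULL, NULL, IT, 5); (NULL, NULL, Legal, 4); (NULL, NULL, Ops, 5)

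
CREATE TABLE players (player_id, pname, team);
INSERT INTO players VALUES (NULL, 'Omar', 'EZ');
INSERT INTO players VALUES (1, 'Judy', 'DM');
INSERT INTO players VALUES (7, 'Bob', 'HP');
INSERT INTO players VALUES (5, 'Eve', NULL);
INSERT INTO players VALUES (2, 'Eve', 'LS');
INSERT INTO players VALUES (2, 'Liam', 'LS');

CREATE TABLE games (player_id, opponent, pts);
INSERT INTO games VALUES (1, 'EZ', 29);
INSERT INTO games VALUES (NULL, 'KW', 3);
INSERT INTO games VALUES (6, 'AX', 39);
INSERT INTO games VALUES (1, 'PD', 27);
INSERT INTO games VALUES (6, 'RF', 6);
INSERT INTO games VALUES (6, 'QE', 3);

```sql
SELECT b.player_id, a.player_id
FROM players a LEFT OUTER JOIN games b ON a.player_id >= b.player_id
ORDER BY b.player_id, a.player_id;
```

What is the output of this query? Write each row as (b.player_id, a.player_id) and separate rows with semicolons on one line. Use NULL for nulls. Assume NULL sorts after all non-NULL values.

(1, 1); (1, 1); (1, 2); (1, 2); (1, 2); (1, 2); (1, 5); (1, 5); (1, 7); (1, 7); (6, 7); (6, 7); (6, 7); (NULL, NULL)

LEFT JOIN keeps every row from `players`; unmatched rows get NULL for `games`'s columns.
Matching on a.player_id >= b.player_id. A NULL in a compared column never satisfies the condition.
- a row (player_id=NULL): no match → kept, b columns NULL.
- a row (player_id=1): matches 2 b row(s) → 2 output row(s).
- a row (player_id=7): matches 5 b row(s) → 5 output row(s).
- a row (player_id=5): matches 2 b row(s) → 2 output row(s).
- a row (player_id=2): matches 2 b row(s) → 2 output row(s).
- a row (player_id=2): matches 2 b row(s) → 2 output row(s).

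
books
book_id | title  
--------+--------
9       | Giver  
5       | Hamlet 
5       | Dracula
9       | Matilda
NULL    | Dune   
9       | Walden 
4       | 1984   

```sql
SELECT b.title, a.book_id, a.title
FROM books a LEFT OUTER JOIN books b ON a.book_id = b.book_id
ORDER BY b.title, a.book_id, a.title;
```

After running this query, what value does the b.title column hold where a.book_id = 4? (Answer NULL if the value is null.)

1984

LEFT JOIN keeps every row from `books a`; unmatched rows get NULL for `books b`'s columns.
Matching on a.book_id = b.book_id. A NULL in a compared column never satisfies the condition.
Matched pairs: 14; unmatched a rows kept: 1.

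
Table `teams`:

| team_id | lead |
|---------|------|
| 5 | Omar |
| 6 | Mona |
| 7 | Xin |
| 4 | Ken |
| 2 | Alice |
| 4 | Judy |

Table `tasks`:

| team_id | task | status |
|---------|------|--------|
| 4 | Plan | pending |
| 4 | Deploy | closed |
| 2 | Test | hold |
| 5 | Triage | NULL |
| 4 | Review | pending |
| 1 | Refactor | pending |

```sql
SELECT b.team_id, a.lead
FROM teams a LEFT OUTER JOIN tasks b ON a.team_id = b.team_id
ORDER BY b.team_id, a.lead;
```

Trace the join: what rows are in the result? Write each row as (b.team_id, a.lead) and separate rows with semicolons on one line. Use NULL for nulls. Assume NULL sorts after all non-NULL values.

(2, Alice); (4, Judy); (4, Judy); (4, Judy); (4, Ken); (4, Ken); (4, Ken); (5, Omar); (NULL, Mona); (NULL, Xin)

LEFT JOIN keeps every row from `teams`; unmatched rows get NULL for `tasks`'s columns.
Matching on a.team_id = b.team_id.
Matched pairs: 8; unmatched a rows kept: 2.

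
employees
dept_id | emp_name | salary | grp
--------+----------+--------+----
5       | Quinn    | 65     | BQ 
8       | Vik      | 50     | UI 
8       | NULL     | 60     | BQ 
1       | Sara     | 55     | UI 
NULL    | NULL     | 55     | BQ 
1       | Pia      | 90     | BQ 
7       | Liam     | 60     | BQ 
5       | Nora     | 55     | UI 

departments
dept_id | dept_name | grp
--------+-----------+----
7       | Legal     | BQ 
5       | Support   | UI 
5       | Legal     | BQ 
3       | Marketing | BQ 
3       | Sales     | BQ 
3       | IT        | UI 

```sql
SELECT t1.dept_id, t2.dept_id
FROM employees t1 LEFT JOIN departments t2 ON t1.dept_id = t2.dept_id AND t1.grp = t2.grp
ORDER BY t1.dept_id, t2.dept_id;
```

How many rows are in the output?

LEFT JOIN keeps every row from `employees`; unmatched rows get NULL for `departments`'s columns.
Matching on t1.dept_id = t2.dept_id AND t1.grp = t2.grp. A NULL in a compared column never satisfies the condition.
Matched pairs: 3; unmatched t1 rows kept: 5.
Total: 3 matched + 5 padded = 8 rows.

8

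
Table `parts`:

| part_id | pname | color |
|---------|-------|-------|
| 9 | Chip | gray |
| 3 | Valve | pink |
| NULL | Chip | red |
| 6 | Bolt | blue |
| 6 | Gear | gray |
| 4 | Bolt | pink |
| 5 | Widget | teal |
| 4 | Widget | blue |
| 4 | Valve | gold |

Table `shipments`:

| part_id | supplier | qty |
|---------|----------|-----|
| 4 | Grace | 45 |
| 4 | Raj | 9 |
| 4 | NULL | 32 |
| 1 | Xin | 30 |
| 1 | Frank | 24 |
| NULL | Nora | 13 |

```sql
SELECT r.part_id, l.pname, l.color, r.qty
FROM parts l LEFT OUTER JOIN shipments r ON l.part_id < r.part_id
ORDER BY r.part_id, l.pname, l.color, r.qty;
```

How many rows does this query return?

11

LEFT JOIN keeps every row from `parts`; unmatched rows get NULL for `shipments`'s columns.
Matching on l.part_id < r.part_id. A NULL in a compared column never satisfies the condition.
- part_id=9: no r row matches, row kept with r columns NULL.
- part_id=3: 3 matching r row(s), so 3 row(s) emitted.
- part_id=NULL: no r row matches, row kept with r columns NULL.
- part_id=6: no r row matches, row kept with r columns NULL.
- part_id=6: no r row matches, row kept with r columns NULL.
- part_id=4: no r row matches, row kept with r columns NULL.
- part_id=5: no r row matches, row kept with r columns NULL.
- part_id=4: no r row matches, row kept with r columns NULL.
- part_id=4: no r row matches, row kept with r columns NULL.
Total: 3 matched + 8 padded = 11 rows.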